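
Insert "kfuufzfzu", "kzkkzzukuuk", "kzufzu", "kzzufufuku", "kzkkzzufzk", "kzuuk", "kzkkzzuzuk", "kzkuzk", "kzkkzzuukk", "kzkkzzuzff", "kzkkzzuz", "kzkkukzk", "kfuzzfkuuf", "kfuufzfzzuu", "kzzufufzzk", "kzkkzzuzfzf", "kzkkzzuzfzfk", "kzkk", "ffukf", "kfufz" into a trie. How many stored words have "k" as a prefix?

19

Walk to "k"; the words in its subtree are exactly those with that prefix.
Words under "k": kfufz, kfuufzfzu, kfuufzfzzuu, kfuzzfkuuf, kzkk, kzkkukzk, kzkkzzufzk, kzkkzzukuuk, kzkkzzuukk, kzkkzzuz, kzkkzzuzff, kzkkzzuzfzf, kzkkzzuzfzfk, kzkkzzuzuk, kzkuzk, kzufzu, kzuuk, kzzufufuku, kzzufufzzk
Count: 19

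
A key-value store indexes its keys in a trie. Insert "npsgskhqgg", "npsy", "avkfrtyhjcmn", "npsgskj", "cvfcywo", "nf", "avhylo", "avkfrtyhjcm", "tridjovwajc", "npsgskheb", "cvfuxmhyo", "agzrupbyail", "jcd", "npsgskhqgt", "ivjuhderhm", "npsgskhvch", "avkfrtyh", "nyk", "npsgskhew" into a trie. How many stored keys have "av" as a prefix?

4

Traverse to the node for "av", then collect every word in that subtree.
Matches: "avhylo", "avkfrtyh", "avkfrtyhjcm", "avkfrtyhjcmn"
Count: 4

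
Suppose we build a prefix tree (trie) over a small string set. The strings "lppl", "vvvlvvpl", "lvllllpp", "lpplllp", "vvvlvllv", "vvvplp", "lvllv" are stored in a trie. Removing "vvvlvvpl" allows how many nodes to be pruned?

3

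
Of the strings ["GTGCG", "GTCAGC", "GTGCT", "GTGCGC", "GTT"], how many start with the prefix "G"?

5

Traverse to the node for "G", then collect every word in that subtree.
Words under "G": GTCAGC, GTGCG, GTGCGC, GTGCT, GTT
Count: 5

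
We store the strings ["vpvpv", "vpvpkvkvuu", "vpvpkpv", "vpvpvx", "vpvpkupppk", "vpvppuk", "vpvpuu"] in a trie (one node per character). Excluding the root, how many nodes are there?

24

Trie structure (* marks end of a word):
(root)
└─ v
   └─ p
      └─ v
         └─ p
            ├─ k
            │  ├─ p
            │  │  └─ v *
            │  ├─ u
            │  │  └─ p
            │  │     └─ p
            │  │        └─ p
            │  │           └─ k *
            │  └─ v
            │     └─ k
            │        └─ v
            │           └─ u
            │              └─ u *
            ├─ p
            │  └─ u
            │     └─ k *
            ├─ u
            │  └─ u *
            └─ v *
               └─ x *
Counting every labelled node above: 24.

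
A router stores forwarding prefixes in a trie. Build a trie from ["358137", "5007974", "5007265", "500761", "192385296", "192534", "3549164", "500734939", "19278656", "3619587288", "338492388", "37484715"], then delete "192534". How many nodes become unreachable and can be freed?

3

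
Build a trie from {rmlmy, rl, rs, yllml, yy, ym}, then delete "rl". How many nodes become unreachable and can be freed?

1

After clearing the end-marker at "rl", prune upward until reaching a node still needed by another word.
The suffix "l" (1 node) is used only by "rl"; the node for "r" still has the child "m", so pruning stops there.
Nodes removed: 1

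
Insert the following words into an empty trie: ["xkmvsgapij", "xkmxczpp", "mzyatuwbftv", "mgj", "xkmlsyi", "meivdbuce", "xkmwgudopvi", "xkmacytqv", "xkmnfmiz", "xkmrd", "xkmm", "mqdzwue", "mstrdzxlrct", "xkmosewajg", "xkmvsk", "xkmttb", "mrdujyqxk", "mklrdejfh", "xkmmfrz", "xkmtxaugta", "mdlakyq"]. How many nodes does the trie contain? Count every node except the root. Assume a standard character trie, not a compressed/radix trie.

120

Insert word by word; a character creates a node only if that edge doesn't already exist:
  "xkmvsgapij" → 10 new (x, k, m, v, s, g, a, p, i, j)
  "xkmxczpp" → prefix "xkm" already present; 5 new (x, c, z, p, p)
  "mzyatuwbftv" → 11 new (m, z, y, a, t, u, w, b, f, t, v)
  "mgj" → prefix "m" already present; 2 new (g, j)
  "xkmlsyi" → prefix "xkm" already present; 4 new (l, s, y, i)
  "meivdbuce" → prefix "m" already present; 8 new (e, i, v, d, b, u, c, e)
  "xkmwgudopvi" → prefix "xkm" already present; 8 new (w, g, u, d, o, p, v, i)
  "xkmacytqv" → prefix "xkm" already present; 6 new (a, c, y, t, q, v)
  "xkmnfmiz" → prefix "xkm" already present; 5 new (n, f, m, i, z)
  "xkmrd" → prefix "xkm" already present; 2 new (r, d)
  "xkmm" → prefix "xkm" already present; 1 new (m)
  "mqdzwue" → prefix "m" already present; 6 new (q, d, z, w, u, e)
  "mstrdzxlrct" → prefix "m" already present; 10 new (s, t, r, d, z, x, l, r, c, t)
  "xkmosewajg" → prefix "xkm" already present; 7 new (o, s, e, w, a, j, g)
  "xkmvsk" → prefix "xkmvs" already present; 1 new (k)
  "xkmttb" → prefix "xkm" already present; 3 new (t, t, b)
  "mrdujyqxk" → prefix "m" already present; 8 new (r, d, u, j, y, q, x, k)
  "mklrdejfh" → prefix "m" already present; 8 new (k, l, r, d, e, j, f, h)
  "xkmmfrz" → prefix "xkmm" already present; 3 new (f, r, z)
  "xkmtxaugta" → prefix "xkmt" already present; 6 new (x, a, u, g, t, a)
  "mdlakyq" → prefix "m" already present; 6 new (d, l, a, k, y, q)
Total nodes = 10 + 5 + 11 + 2 + 4 + 8 + 8 + 6 + 5 + 2 + 1 + 6 + 10 + 7 + 1 + 3 + 8 + 8 + 3 + 6 + 6 = 120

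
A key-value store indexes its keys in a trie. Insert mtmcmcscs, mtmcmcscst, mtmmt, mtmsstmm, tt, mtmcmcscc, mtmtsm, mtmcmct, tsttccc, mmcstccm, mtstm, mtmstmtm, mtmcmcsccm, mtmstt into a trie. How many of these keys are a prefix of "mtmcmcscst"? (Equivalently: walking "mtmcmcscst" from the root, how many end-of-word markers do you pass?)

2

Walk "mtmcmcscst" from the root; an end-of-word marker is hit whenever a stored word is a prefix of "mtmcmcscst".
Prefixes of the query that are stored words: "mtmcmcscs", "mtmcmcscst"
Count: 2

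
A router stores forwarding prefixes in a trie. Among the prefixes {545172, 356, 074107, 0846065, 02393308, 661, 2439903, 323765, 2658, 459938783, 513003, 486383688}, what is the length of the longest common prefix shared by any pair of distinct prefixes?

1

The deepest shared node is where two words last agree before diverging.
e.g. "02393308" and "074107" share the prefix "0" of length 1; no pair shares a longer one.
Longest shared-prefix length: 1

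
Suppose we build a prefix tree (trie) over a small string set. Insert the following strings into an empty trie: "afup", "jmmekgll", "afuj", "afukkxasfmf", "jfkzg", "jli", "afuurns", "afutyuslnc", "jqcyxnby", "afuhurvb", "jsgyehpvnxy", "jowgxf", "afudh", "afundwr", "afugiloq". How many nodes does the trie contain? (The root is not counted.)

Insert word by word; a character creates a node only if that edge doesn't already exist:
  "afup" → 4 new (a, f, u, p)
  "jmmekgll" → 8 new (j, m, m, e, k, g, l, l)
  "afuj" → prefix "afu" already present; 1 new (j)
  "afukkxasfmf" → prefix "afu" already present; 8 new (k, k, x, a, s, f, m, f)
  "jfkzg" → prefix "j" already present; 4 new (f, k, z, g)
  "jli" → prefix "j" already present; 2 new (l, i)
  "afuurns" → prefix "afu" already present; 4 new (u, r, n, s)
  "afutyuslnc" → prefix "afu" already present; 7 new (t, y, u, s, l, n, c)
  "jqcyxnby" → prefix "j" already present; 7 new (q, c, y, x, n, b, y)
  "afuhurvb" → prefix "afu" already present; 5 new (h, u, r, v, b)
  "jsgyehpvnxy" → prefix "j" already present; 10 new (s, g, y, e, h, p, v, n, x, y)
  "jowgxf" → prefix "j" already present; 5 new (o, w, g, x, f)
  "afudh" → prefix "afu" already present; 2 new (d, h)
  "afundwr" → prefix "afu" already present; 4 new (n, d, w, r)
  "afugiloq" → prefix "afu" already present; 5 new (g, i, l, o, q)
Total nodes = 4 + 8 + 1 + 8 + 4 + 2 + 4 + 7 + 7 + 5 + 10 + 5 + 2 + 4 + 5 = 76

76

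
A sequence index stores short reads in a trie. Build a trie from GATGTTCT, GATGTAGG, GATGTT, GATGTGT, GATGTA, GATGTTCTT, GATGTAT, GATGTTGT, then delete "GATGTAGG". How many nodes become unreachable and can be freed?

2

A node on "GATGTAGG"'s path can go only if nothing else ends at it or branches off below it.
The suffix "GG" (2 nodes) is used only by "GATGTAGG"; the node for "GATGTA" still has the child "T", so pruning stops there.
Nodes removed: 2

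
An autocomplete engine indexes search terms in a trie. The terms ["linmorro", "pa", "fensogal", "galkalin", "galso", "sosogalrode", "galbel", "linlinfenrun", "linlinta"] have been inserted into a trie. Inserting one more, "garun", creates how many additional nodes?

The longest prefix of "garun" already in the trie is "ga" (length 2).
So 5 − 2 = 3 new nodes.

3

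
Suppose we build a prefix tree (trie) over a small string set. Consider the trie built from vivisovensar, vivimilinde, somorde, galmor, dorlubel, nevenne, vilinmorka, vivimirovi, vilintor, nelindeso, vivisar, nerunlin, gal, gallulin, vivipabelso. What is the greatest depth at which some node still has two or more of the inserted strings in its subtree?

Equivalently: take the maximum, over all pairs, of their longest common prefix length.
"vivimilinde" and "vivimirovi" agree on "vivimi" (6 characters) before diverging; nothing deeper is shared.
Longest shared-prefix length: 6

6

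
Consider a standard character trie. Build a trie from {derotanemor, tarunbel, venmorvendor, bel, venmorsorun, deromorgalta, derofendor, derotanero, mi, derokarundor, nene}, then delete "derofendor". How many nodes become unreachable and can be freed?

6

Walk "derofendor" from the leaf back toward the root, removing each node that no remaining word uses.
The suffix "fendor" (6 nodes) is used only by "derofendor"; the node for "dero" still has the child "t", so pruning stops there.
Nodes removed: 6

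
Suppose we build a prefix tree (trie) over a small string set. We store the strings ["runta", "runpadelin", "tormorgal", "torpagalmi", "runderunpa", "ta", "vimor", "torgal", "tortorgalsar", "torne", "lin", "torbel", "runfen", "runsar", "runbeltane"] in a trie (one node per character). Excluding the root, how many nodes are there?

74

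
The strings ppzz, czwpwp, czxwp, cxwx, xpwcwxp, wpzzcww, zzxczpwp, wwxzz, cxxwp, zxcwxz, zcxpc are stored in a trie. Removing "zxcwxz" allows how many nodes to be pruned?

5

After clearing the end-marker at "zxcwxz", prune upward until reaching a node still needed by another word.
The suffix "xcwxz" (5 nodes) is used only by "zxcwxz"; the node for "z" still has the child "z", so pruning stops there.
Nodes removed: 5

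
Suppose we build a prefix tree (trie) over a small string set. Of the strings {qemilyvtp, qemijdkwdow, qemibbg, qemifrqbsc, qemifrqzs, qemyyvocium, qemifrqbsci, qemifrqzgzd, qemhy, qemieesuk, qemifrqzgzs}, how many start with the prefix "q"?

11

Traverse to the node for "q", then collect every word in that subtree.
Matches: "qemhy", "qemibbg", "qemieesuk", "qemifrqbsc", "qemifrqbsci", "qemifrqzgzd", "qemifrqzgzs", "qemifrqzs", "qemijdkwdow", "qemilyvtp", "qemyyvocium"
Count: 11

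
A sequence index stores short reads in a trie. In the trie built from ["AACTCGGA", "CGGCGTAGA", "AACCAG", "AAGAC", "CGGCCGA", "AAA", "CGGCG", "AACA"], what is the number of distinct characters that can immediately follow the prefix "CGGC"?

2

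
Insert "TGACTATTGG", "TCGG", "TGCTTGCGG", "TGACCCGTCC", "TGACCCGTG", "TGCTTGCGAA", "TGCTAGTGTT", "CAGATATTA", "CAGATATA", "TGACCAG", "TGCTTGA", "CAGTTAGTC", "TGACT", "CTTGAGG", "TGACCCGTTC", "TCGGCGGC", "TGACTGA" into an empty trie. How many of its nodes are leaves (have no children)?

Leaves are exactly the stored words that no other stored word extends.
Those words: "CAGATATA", "CAGATATTA", "CAGTTAGTC", "CTTGAGG", "TCGGCGGC", "TGACCAG", "TGACCCGTCC", "TGACCCGTG", "TGACCCGTTC", "TGACTATTGG", "TGACTGA", "TGCTAGTGTT", "TGCTTGA", "TGCTTGCGAA", "TGCTTGCGG"
Leaf count: 15

15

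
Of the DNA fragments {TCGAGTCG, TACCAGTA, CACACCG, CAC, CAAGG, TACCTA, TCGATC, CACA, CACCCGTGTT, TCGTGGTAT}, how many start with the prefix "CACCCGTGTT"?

1

Walk to "CACCCGTGTT"; the words in its subtree are exactly those with that prefix.
Matches: "CACCCGTGTT"
Count: 1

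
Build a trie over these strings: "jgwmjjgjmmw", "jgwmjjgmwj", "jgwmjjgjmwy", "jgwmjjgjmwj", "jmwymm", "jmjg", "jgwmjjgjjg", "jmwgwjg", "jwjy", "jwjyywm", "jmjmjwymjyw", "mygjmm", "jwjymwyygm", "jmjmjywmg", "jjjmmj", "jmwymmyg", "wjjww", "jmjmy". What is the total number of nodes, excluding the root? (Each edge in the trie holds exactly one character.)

73

Insert word by word; a character creates a node only if that edge doesn't already exist:
  "jgwmjjgjmmw" → 11 new (j, g, w, m, j, j, g, j, m, m, w)
  "jgwmjjgmwj" → prefix "jgwmjjg" already present; 3 new (m, w, j)
  "jgwmjjgjmwy" → prefix "jgwmjjgjm" already present; 2 new (w, y)
  "jgwmjjgjmwj" → prefix "jgwmjjgjmw" already present; 1 new (j)
  "jmwymm" → prefix "j" already present; 5 new (m, w, y, m, m)
  "jmjg" → prefix "jm" already present; 2 new (j, g)
  "jgwmjjgjjg" → prefix "jgwmjjgj" already present; 2 new (j, g)
  "jmwgwjg" → prefix "jmw" already present; 4 new (g, w, j, g)
  "jwjy" → prefix "j" already present; 3 new (w, j, y)
  "jwjyywm" → prefix "jwjy" already present; 3 new (y, w, m)
  "jmjmjwymjyw" → prefix "jmj" already present; 8 new (m, j, w, y, m, j, y, w)
  "mygjmm" → 6 new (m, y, g, j, m, m)
  "jwjymwyygm" → prefix "jwjy" already present; 6 new (m, w, y, y, g, m)
  "jmjmjywmg" → prefix "jmjmj" already present; 4 new (y, w, m, g)
  "jjjmmj" → prefix "j" already present; 5 new (j, j, m, m, j)
  "jmwymmyg" → prefix "jmwymm" already present; 2 new (y, g)
  "wjjww" → 5 new (w, j, j, w, w)
  "jmjmy" → prefix "jmjm" already present; 1 new (y)
Total nodes = 11 + 3 + 2 + 1 + 5 + 2 + 2 + 4 + 3 + 3 + 8 + 6 + 6 + 4 + 5 + 2 + 5 + 1 = 73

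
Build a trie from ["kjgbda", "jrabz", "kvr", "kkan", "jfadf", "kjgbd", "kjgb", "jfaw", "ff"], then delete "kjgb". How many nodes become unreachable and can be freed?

0

After clearing the end-marker at "kjgb", prune upward until reaching a node still needed by another word.
Every node on "kjgb" is still needed (e.g. by "kjgbda"), so nothing is freed.
Nodes removed: 0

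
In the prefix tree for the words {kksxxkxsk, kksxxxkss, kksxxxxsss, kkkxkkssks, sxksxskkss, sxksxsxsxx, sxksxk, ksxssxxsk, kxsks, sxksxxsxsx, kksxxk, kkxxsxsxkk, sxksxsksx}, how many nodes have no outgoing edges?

A leaf is a node with no children — equivalently, the end of a word that is not a proper prefix of any other stored word.
Those words: "kkkxkkssks", "kksxxkxsk", "kksxxxkss", "kksxxxxsss", "kkxxsxsxkk", "ksxssxxsk", "kxsks", "sxksxk", "sxksxskkss", "sxksxsksx", "sxksxsxsxx", "sxksxxsxsx"
Leaf count: 12

12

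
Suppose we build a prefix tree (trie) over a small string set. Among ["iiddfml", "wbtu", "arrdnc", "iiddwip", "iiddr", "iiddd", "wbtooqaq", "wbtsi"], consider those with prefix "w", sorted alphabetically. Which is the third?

DFS of the "w" subtree visits, in order: "wbtooqaq", "wbtsi", "wbtu"
The 3rd is wbtu.

wbtu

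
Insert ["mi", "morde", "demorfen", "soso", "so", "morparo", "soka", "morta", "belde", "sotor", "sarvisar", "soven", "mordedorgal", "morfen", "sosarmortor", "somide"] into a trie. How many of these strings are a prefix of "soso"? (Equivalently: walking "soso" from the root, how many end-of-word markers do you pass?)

Walk "soso" from the root; an end-of-word marker is hit whenever a stored word is a prefix of "soso".
Prefixes of the query that are stored words: "so", "soso"
Count: 2

2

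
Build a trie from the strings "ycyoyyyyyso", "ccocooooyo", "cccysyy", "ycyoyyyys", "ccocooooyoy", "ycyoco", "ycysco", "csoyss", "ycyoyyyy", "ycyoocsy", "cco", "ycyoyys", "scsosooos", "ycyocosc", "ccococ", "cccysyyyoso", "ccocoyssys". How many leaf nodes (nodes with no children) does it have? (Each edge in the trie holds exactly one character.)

Leaves are exactly the stored words that no other stored word extends.
Those words: "cccysyyyoso", "ccococ", "ccocooooyoy", "ccocoyssys", "csoyss", "scsosooos", "ycyocosc", "ycyoocsy", "ycyoyys", "ycyoyyyys", "ycyoyyyyyso", "ycysco"
Leaf count: 12

12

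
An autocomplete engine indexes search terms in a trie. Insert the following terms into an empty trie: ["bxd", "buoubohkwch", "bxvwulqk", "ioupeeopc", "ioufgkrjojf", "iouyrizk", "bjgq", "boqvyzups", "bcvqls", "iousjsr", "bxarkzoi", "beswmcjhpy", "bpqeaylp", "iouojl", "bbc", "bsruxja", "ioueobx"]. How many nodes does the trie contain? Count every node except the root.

98

For each word, the new-node count is its length minus the longest prefix already in the trie:
  "bxd" → 3 new (b, x, d)
  "buoubohkwch" → prefix "b" already present; 10 new (u, o, u, b, o, h, k, w, c, h)
  "bxvwulqk" → prefix "bx" already present; 6 new (v, w, u, l, q, k)
  "ioupeeopc" → 9 new (i, o, u, p, e, e, o, p, c)
  "ioufgkrjojf" → prefix "iou" already present; 8 new (f, g, k, r, j, o, j, f)
  "iouyrizk" → prefix "iou" already present; 5 new (y, r, i, z, k)
  "bjgq" → prefix "b" already present; 3 new (j, g, q)
  "boqvyzups" → prefix "b" already present; 8 new (o, q, v, y, z, u, p, s)
  "bcvqls" → prefix "b" already present; 5 new (c, v, q, l, s)
  "iousjsr" → prefix "iou" already present; 4 new (s, j, s, r)
  "bxarkzoi" → prefix "bx" already present; 6 new (a, r, k, z, o, i)
  "beswmcjhpy" → prefix "b" already present; 9 new (e, s, w, m, c, j, h, p, y)
  "bpqeaylp" → prefix "b" already present; 7 new (p, q, e, a, y, l, p)
  "iouojl" → prefix "iou" already present; 3 new (o, j, l)
  "bbc" → prefix "b" already present; 2 new (b, c)
  "bsruxja" → prefix "b" already present; 6 new (s, r, u, x, j, a)
  "ioueobx" → prefix "iou" already present; 4 new (e, o, b, x)
Total nodes = 3 + 10 + 6 + 9 + 8 + 5 + 3 + 8 + 5 + 4 + 6 + 9 + 7 + 3 + 2 + 6 + 4 = 98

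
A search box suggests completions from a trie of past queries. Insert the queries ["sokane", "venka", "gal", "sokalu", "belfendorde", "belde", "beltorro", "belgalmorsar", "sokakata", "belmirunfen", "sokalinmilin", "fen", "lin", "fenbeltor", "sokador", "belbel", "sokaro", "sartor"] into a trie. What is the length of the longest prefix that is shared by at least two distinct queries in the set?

5

Equivalently: take the maximum, over all pairs, of their longest common prefix length.
"sokalinmilin" and "sokalu" agree on "sokal" (5 characters) before diverging; nothing deeper is shared.
Longest shared-prefix length: 5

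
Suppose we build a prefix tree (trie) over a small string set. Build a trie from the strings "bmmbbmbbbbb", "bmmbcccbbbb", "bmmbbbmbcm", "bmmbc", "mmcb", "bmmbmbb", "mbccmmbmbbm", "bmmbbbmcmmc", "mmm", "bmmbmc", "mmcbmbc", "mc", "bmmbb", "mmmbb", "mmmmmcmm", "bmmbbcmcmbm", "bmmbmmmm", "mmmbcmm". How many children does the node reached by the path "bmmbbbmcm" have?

1

Walk "bmmbbbmcm" from the root, arriving at one node.
Distinct next characters after "bmmbbbmcm": m.
That node has 1 child edge.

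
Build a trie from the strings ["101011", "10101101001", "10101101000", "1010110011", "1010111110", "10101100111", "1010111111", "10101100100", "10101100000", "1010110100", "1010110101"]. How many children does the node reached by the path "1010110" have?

The children of the "1010110" node are the distinct next characters among strings starting with "1010110".
Distinct next characters after "1010110": 0, 1.
That node has 2 child edges.

2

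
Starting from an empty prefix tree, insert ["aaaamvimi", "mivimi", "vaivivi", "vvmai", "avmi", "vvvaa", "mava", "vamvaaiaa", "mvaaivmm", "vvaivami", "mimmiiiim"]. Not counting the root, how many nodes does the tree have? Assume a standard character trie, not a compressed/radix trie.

Trace insertions, counting only characters that open a new branch:
  "aaaamvimi" → 9 new (a, a, a, a, m, v, i, m, i)
  "mivimi" → 6 new (m, i, v, i, m, i)
  "vaivivi" → 7 new (v, a, i, v, i, v, i)
  "vvmai" → prefix "v" already present; 4 new (v, m, a, i)
  "avmi" → prefix "a" already present; 3 new (v, m, i)
  "vvvaa" → prefix "vv" already present; 3 new (v, a, a)
  "mava" → prefix "m" already present; 3 new (a, v, a)
  "vamvaaiaa" → prefix "va" already present; 7 new (m, v, a, a, i, a, a)
  "mvaaivmm" → prefix "m" already present; 7 new (v, a, a, i, v, m, m)
  "vvaivami" → prefix "vv" already present; 6 new (a, i, v, a, m, i)
  "mimmiiiim" → prefix "mi" already present; 7 new (m, m, i, i, i, i, m)
Total nodes = 9 + 6 + 7 + 4 + 3 + 3 + 3 + 7 + 7 + 6 + 7 = 62

62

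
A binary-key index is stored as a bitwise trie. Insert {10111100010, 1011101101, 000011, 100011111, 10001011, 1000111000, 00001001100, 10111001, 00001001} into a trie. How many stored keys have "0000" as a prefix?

Traverse to the node for "0000", then collect every word in that subtree.
Matches: "00001001", "00001001100", "000011"
Count: 3

3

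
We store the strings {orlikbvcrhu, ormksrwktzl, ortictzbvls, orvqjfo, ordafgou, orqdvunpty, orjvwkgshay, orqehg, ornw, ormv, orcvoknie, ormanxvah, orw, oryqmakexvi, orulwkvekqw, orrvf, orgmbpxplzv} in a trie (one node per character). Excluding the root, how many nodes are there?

For each word, the new-node count is its length minus the longest prefix already in the trie:
  "orlikbvcrhu" → 11 new (o, r, l, i, k, b, v, c, r, h, u)
  "ormksrwktzl" → prefix "or" already present; 9 new (m, k, s, r, w, k, t, z, l)
  "ortictzbvls" → prefix "or" already present; 9 new (t, i, c, t, z, b, v, l, s)
  "orvqjfo" → prefix "or" already present; 5 new (v, q, j, f, o)
  "ordafgou" → prefix "or" already present; 6 new (d, a, f, g, o, u)
  "orqdvunpty" → prefix "or" already present; 8 new (q, d, v, u, n, p, t, y)
  "orjvwkgshay" → prefix "or" already present; 9 new (j, v, w, k, g, s, h, a, y)
  "orqehg" → prefix "orq" already present; 3 new (e, h, g)
  "ornw" → prefix "or" already present; 2 new (n, w)
  "ormv" → prefix "orm" already present; 1 new (v)
  "orcvoknie" → prefix "or" already present; 7 new (c, v, o, k, n, i, e)
  "ormanxvah" → prefix "orm" already present; 6 new (a, n, x, v, a, h)
  "orw" → prefix "or" already present; 1 new (w)
  "oryqmakexvi" → prefix "or" already present; 9 new (y, q, m, a, k, e, x, v, i)
  "orulwkvekqw" → prefix "or" already present; 9 new (u, l, w, k, v, e, k, q, w)
  "orrvf" → prefix "or" already present; 3 new (r, v, f)
  "orgmbpxplzv" → prefix "or" already present; 9 new (g, m, b, p, x, p, l, z, v)
Total nodes = 11 + 9 + 9 + 5 + 6 + 8 + 9 + 3 + 2 + 1 + 7 + 6 + 1 + 9 + 9 + 3 + 9 = 107

107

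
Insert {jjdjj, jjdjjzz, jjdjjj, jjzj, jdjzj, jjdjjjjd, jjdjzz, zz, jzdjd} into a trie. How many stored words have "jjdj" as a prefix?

Walk to "jjdj"; the words in its subtree are exactly those with that prefix.
Matches: "jjdjj", "jjdjjj", "jjdjjjjd", "jjdjjzz", "jjdjzz"
Count: 5

5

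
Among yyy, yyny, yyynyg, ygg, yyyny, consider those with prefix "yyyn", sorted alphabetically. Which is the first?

DFS of the "yyyn" subtree visits, in order: "yyyny", "yyynyg"
Position 1: yyyny

yyyny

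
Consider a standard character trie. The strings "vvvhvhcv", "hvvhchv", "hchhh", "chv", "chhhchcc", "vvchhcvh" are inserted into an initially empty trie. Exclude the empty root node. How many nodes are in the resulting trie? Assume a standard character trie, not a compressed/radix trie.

34

Count nodes per top-level branch (shared prefixes stored once):
  'c'-branch (chhhchcc, chv): 9 nodes
  'h'-branch (hchhh, hvvhchv): 11 nodes
  'v'-branch (vvchhcvh, vvvhvhcv): 14 nodes
Sum: 34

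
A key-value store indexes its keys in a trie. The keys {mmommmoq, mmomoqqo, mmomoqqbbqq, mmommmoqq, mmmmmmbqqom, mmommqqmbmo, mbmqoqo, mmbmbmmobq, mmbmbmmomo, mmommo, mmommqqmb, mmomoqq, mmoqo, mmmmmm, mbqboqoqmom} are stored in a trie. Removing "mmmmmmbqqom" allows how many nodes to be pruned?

5

A node on "mmmmmmbqqom"'s path can go only if nothing else ends at it or branches off below it.
The suffix "bqqom" (5 nodes) is used only by "mmmmmmbqqom"; "mmmmmm" is itself a stored word, so pruning stops there.
Nodes removed: 5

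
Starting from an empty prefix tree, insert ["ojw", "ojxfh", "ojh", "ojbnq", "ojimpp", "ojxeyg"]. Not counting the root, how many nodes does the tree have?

17

For each word, the new-node count is its length minus the longest prefix already in the trie:
  "ojw" → 3 new (o, j, w)
  "ojxfh" → prefix "oj" already present; 3 new (x, f, h)
  "ojh" → prefix "oj" already present; 1 new (h)
  "ojbnq" → prefix "oj" already present; 3 new (b, n, q)
  "ojimpp" → prefix "oj" already present; 4 new (i, m, p, p)
  "ojxeyg" → prefix "ojx" already present; 3 new (e, y, g)
Total nodes = 3 + 3 + 1 + 3 + 4 + 3 = 17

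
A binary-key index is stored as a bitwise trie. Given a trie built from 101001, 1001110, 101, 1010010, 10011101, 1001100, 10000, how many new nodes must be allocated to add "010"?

3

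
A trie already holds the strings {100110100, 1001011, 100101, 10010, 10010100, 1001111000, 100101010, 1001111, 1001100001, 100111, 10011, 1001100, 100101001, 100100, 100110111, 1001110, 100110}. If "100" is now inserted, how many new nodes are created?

"100" is already a full path in the trie; only an end-marker is added.
No new nodes are needed: 0.

0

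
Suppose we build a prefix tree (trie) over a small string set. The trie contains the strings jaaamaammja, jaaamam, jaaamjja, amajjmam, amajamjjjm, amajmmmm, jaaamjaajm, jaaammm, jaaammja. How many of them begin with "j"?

6

Walk to "j"; the words in its subtree are exactly those with that prefix.
Matches: "jaaamaammja", "jaaamam", "jaaamjaajm", "jaaamjja", "jaaammja", "jaaammm"
Count: 6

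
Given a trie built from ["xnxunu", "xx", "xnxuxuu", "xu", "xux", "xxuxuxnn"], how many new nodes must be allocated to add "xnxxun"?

Walking "xnxxun" from the root, the first 3 characters ("xnx") follow existing edges; "x" is the first miss.
So 6 − 3 = 3 new nodes.

3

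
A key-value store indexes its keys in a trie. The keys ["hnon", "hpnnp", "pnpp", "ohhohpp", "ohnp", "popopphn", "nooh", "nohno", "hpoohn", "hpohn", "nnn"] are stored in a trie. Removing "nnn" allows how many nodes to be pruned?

2

After clearing the end-marker at "nnn", prune upward until reaching a node still needed by another word.
The suffix "nn" (2 nodes) is used only by "nnn"; the node for "n" still has the child "o", so pruning stops there.
Nodes removed: 2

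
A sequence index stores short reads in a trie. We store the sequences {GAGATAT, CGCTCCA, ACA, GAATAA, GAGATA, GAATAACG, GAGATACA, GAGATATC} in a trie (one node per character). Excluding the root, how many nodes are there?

Trace insertions, counting only characters that open a new branch:
  "GAGATAT" → 7 new (G, A, G, A, T, A, T)
  "CGCTCCA" → 7 new (C, G, C, T, C, C, A)
  "ACA" → 3 new (A, C, A)
  "GAATAA" → prefix "GA" already present; 4 new (A, T, A, A)
  "GAGATA" → prefix "GAGATA" already present; 0 new (none)
  "GAATAACG" → prefix "GAATAA" already present; 2 new (C, G)
  "GAGATACA" → prefix "GAGATA" already present; 2 new (C, A)
  "GAGATATC" → prefix "GAGATAT" already present; 1 new (C)
Total nodes = 7 + 7 + 3 + 4 + 0 + 2 + 2 + 1 = 26

26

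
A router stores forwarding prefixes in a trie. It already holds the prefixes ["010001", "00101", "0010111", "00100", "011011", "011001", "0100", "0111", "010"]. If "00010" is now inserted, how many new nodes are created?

"00" is already a path in the trie; the remaining "010" must be added.
New nodes needed: |"00010"| − 2 = 5 − 2 = 3.

3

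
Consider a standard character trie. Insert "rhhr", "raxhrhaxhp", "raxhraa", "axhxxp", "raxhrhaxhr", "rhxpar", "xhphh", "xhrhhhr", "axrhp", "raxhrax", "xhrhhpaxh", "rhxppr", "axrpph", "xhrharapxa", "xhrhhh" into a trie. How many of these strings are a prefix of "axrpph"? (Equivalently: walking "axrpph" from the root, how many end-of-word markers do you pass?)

Traverse "axrpph" character by character; count nodes along the way that are marked as word ends.
Prefixes of the query that are stored words: "axrpph"
Count: 1

1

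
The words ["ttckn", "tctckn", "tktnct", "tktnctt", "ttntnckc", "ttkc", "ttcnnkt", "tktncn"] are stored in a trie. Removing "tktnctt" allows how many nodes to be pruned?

After clearing the end-marker at "tktnctt", prune upward until reaching a node still needed by another word.
The suffix "t" (1 node) is used only by "tktnctt"; "tktnct" is itself a stored word, so pruning stops there.
Nodes removed: 1

1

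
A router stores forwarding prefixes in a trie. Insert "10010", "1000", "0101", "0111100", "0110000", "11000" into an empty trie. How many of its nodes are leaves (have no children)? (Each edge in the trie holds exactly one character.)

6

Leaves are exactly the stored words that no other stored word extends.
Those words: "0101", "0110000", "0111100", "1000", "10010", "11000"
Leaf count: 6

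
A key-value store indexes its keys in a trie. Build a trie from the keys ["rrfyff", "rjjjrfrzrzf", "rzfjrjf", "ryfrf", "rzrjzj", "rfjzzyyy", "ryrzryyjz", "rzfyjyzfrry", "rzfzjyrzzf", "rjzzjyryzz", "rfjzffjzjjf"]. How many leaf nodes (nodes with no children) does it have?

Leaves are exactly the stored words that no other stored word extends.
Those words: "rfjzffjzjjf", "rfjzzyyy", "rjjjrfrzrzf", "rjzzjyryzz", "rrfyff", "ryfrf", "ryrzryyjz", "rzfjrjf", "rzfyjyzfrry", "rzfzjyrzzf", "rzrjzj"
Leaf count: 11

11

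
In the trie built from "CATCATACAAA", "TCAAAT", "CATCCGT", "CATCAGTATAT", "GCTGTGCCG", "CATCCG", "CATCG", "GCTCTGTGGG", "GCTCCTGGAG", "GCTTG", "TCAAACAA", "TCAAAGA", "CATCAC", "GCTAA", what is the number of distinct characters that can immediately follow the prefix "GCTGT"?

1

Walk "GCTGT" from the root, arriving at one node.
Characters that immediately follow "GCTGT" among the stored strings: {G}.
That node has 1 child edge.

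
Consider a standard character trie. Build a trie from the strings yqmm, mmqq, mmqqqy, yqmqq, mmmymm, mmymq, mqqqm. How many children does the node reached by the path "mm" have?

3

Follow the path "mm" to its node, then look at its outgoing edges.
Characters that immediately follow "mm" among the stored strings: {m, q, y}.
That node has 3 child edges.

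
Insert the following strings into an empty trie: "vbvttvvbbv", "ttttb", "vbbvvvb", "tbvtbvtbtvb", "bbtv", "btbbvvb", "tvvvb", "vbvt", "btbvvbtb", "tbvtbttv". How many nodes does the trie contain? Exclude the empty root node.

52

Trace insertions, counting only characters that open a new branch:
  "vbvttvvbbv" → 10 new (v, b, v, t, t, v, v, b, b, v)
  "ttttb" → 5 new (t, t, t, t, b)
  "vbbvvvb" → prefix "vb" already present; 5 new (b, v, v, v, b)
  "tbvtbvtbtvb" → prefix "t" already present; 10 new (b, v, t, b, v, t, b, t, v, b)
  "bbtv" → 4 new (b, b, t, v)
  "btbbvvb" → prefix "b" already present; 6 new (t, b, b, v, v, b)
  "tvvvb" → prefix "t" already present; 4 new (v, v, v, b)
  "vbvt" → prefix "vbvt" already present; 0 new (none)
  "btbvvbtb" → prefix "btb" already present; 5 new (v, v, b, t, b)
  "tbvtbttv" → prefix "tbvtb" already present; 3 new (t, t, v)
Total nodes = 10 + 5 + 5 + 10 + 4 + 6 + 4 + 0 + 5 + 3 = 52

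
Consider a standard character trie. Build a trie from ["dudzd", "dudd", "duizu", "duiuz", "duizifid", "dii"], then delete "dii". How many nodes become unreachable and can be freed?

Walk "dii" from the leaf back toward the root, removing each node that no remaining word uses.
The suffix "ii" (2 nodes) is used only by "dii"; the node for "d" still has the child "u", so pruning stops there.
Nodes removed: 2

2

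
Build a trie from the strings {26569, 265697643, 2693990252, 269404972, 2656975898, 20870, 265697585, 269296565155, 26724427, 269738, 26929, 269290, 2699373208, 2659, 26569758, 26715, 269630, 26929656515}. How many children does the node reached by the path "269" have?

6

The children of the "269" node are the distinct next characters among strings starting with "269".
Distinct next characters after "269": 2, 3, 4, 6, 7, 9.
That node has 6 child edges.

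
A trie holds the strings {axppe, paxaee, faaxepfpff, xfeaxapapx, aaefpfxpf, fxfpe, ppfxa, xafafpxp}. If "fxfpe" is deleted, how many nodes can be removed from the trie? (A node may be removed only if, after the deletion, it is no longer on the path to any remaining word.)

4

Walk "fxfpe" from the leaf back toward the root, removing each node that no remaining word uses.
The suffix "xfpe" (4 nodes) is used only by "fxfpe"; the node for "f" still has the child "a", so pruning stops there.
Nodes removed: 4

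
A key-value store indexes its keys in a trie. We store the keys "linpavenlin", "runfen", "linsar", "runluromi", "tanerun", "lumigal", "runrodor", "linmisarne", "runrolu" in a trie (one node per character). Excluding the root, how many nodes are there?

For each word, the new-node count is its length minus the longest prefix already in the trie:
  "linpavenlin" → 11 new (l, i, n, p, a, v, e, n, l, i, n)
  "runfen" → 6 new (r, u, n, f, e, n)
  "linsar" → prefix "lin" already present; 3 new (s, a, r)
  "runluromi" → prefix "run" already present; 6 new (l, u, r, o, m, i)
  "tanerun" → 7 new (t, a, n, e, r, u, n)
  "lumigal" → prefix "l" already present; 6 new (u, m, i, g, a, l)
  "runrodor" → prefix "run" already present; 5 new (r, o, d, o, r)
  "linmisarne" → prefix "lin" already present; 7 new (m, i, s, a, r, n, e)
  "runrolu" → prefix "runro" already present; 2 new (l, u)
Total nodes = 11 + 6 + 3 + 6 + 7 + 6 + 5 + 7 + 2 = 53

53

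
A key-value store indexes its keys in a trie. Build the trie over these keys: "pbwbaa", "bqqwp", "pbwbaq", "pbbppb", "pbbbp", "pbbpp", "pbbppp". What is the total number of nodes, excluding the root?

19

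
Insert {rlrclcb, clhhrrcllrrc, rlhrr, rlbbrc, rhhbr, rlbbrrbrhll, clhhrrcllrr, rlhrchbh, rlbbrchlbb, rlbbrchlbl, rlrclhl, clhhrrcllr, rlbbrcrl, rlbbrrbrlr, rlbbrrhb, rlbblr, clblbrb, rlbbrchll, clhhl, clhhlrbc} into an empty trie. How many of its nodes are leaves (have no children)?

16

A leaf is a node with no children — equivalently, the end of a word that is not a proper prefix of any other stored word.
Those words: "clblbrb", "clhhlrbc", "clhhrrcllrrc", "rhhbr", "rlbblr", "rlbbrchlbb", "rlbbrchlbl", "rlbbrchll", "rlbbrcrl", "rlbbrrbrhll", "rlbbrrbrlr", "rlbbrrhb", "rlhrchbh", "rlhrr", "rlrclcb", "rlrclhl"
Leaf count: 16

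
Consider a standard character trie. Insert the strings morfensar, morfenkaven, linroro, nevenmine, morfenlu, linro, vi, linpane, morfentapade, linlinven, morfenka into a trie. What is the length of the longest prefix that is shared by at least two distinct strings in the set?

The deepest shared node is where two words last agree before diverging.
"morfenka" and "morfenkaven" agree on "morfenka" (8 characters) before diverging; nothing deeper is shared.
Longest shared-prefix length: 8

8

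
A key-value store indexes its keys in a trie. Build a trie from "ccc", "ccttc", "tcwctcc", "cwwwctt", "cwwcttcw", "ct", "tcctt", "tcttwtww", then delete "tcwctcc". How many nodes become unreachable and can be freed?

5

After clearing the end-marker at "tcwctcc", prune upward until reaching a node still needed by another word.
The suffix "wctcc" (5 nodes) is used only by "tcwctcc"; the node for "tc" still has the child "c", so pruning stops there.
Nodes removed: 5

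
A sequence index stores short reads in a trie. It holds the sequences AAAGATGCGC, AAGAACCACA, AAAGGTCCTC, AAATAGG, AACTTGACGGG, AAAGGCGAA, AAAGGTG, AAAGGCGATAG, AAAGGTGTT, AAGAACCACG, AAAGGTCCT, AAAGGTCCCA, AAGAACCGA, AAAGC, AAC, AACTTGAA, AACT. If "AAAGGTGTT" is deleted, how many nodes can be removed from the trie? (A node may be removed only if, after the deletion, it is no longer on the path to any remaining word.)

2

A node on "AAAGGTGTT"'s path can go only if nothing else ends at it or branches off below it.
The suffix "TT" (2 nodes) is used only by "AAAGGTGTT"; "AAAGGTG" is itself a stored word, so pruning stops there.
Nodes removed: 2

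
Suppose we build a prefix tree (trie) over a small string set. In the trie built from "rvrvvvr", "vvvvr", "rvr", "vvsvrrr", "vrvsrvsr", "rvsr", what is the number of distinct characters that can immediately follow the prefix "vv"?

2

Follow the path "vv" to its node, then look at its outgoing edges.
Distinct next characters after "vv": s, v.
That node has 2 child edges.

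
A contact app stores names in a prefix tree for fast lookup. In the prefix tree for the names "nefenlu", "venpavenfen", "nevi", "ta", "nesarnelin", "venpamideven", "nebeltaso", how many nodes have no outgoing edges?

Leaves are exactly the stored words that no other stored word extends.
Those words: "nebeltaso", "nefenlu", "nesarnelin", "nevi", "ta", "venpamideven", "venpavenfen"
Leaf count: 7

7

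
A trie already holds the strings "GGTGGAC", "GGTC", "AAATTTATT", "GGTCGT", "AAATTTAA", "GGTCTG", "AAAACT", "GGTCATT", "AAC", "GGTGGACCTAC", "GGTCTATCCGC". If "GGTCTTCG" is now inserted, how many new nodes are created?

Walking "GGTCTTCG" from the root, the first 5 characters ("GGTCT") follow existing edges; "T" is the first miss.
New nodes needed: |"GGTCTTCG"| − 5 = 8 − 5 = 3.

3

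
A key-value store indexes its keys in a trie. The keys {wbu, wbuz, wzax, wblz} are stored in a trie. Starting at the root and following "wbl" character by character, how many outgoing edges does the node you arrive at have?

Follow the path "wbl" to its node, then look at its outgoing edges.
Distinct next characters after "wbl": z.
That node has 1 child edge.

1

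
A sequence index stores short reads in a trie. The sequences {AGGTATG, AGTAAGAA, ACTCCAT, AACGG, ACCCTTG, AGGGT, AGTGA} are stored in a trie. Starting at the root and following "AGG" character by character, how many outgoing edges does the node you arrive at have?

Follow the path "AGG" to its node, then look at its outgoing edges.
Characters that immediately follow "AGG" among the stored strings: {G, T}.
That node has 2 child edges.

2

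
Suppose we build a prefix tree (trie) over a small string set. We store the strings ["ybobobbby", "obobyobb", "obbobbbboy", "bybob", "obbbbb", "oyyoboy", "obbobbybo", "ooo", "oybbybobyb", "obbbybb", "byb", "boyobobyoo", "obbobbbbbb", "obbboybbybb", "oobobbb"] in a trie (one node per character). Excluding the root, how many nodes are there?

Trace insertions, counting only characters that open a new branch:
  "ybobobbby" → 9 new (y, b, o, b, o, b, b, b, y)
  "obobyobb" → 8 new (o, b, o, b, y, o, b, b)
  "obbobbbboy" → prefix "ob" already present; 8 new (b, o, b, b, b, b, o, y)
  "bybob" → 5 new (b, y, b, o, b)
  "obbbbb" → prefix "obb" already present; 3 new (b, b, b)
  "oyyoboy" → prefix "o" already present; 6 new (y, y, o, b, o, y)
  "obbobbybo" → prefix "obbobb" already present; 3 new (y, b, o)
  "ooo" → prefix "o" already present; 2 new (o, o)
  "oybbybobyb" → prefix "oy" already present; 8 new (b, b, y, b, o, b, y, b)
  "obbbybb" → prefix "obbb" already present; 3 new (y, b, b)
  "byb" → prefix "byb" already present; 0 new (none)
  "boyobobyoo" → prefix "b" already present; 9 new (o, y, o, b, o, b, y, o, o)
  "obbobbbbbb" → prefix "obbobbbb" already present; 2 new (b, b)
  "obbboybbybb" → prefix "obbb" already present; 7 new (o, y, b, b, y, b, b)
  "oobobbb" → prefix "oo" already present; 5 new (b, o, b, b, b)
Total nodes = 9 + 8 + 8 + 5 + 3 + 6 + 3 + 2 + 8 + 3 + 0 + 9 + 2 + 7 + 5 = 78

78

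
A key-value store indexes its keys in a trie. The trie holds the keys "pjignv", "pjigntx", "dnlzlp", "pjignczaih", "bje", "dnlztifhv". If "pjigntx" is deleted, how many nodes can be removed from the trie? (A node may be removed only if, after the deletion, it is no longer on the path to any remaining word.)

After clearing the end-marker at "pjigntx", prune upward until reaching a node still needed by another word.
The suffix "tx" (2 nodes) is used only by "pjigntx"; the node for "pjign" still has the child "v", so pruning stops there.
Nodes removed: 2

2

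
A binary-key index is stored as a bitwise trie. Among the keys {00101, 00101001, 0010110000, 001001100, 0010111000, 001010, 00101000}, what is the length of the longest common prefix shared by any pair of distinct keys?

The deepest shared node is where two words last agree before diverging.
"00101000" and "00101001" agree on "0010100" (7 characters) before diverging; nothing deeper is shared.
Longest shared-prefix length: 7

7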